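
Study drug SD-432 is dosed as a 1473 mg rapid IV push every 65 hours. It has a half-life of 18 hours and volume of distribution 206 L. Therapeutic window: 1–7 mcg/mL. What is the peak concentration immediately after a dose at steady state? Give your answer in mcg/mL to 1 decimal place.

7.8 mcg/mL

Over one 65-h interval, 65/18 ≈ 3.6111 half-lives elapse, leaving f ≈ 0.0818 of each dose.
Accumulation ratio R = 1/(1 − f) ≈ 1/0.9182 ≈ 1.0891.
Single-dose peak C₀ = D/Vd = 1473/206 ≈ 7.150 mcg/mL.
Steady-state peak Cmax,ss = C₀·R ≈ 7.150 × 1.0891 ≈ 7.787 mcg/mL.
Peak 7.8 mcg/mL vs MTC 7 mcg/mL: exceeds toxic threshold.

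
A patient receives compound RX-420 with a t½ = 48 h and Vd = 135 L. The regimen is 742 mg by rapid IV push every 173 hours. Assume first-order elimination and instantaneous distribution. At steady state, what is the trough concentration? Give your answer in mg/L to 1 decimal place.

0.5 mg/L

τ/t½ = 173/48 ≈ 3.6042, so fraction remaining f = (1/2)^(173/48) ≈ 0.0822.
Each bolus raises the concentration by D/Vd = 742/135 ≈ 5.496 mg/L.
Steady-state trough Cmin,ss = C₀·f/(1−f) ≈ 5.496 × 0.0822/0.9178 ≈ 0.492 mg/L.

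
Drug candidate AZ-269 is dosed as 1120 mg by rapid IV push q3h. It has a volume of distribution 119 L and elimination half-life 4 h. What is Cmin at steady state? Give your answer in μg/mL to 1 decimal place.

13.8 μg/mL

k = ln2/t½ = ln2/4 ≈ 0.173287 h⁻¹; fraction remaining f = e^(−kτ) = e^(−0.173287×3) ≈ 0.5946.
At steady state, accumulation factor R = 1/(1 − e^(−kτ)) ≈ 2.4667.
Single-dose peak C₀ = D/Vd = 1120/119 ≈ 9.412 μg/mL.
Steady-state peak Cmax,ss = C₀·R ≈ 9.412 × 2.4667 ≈ 23.217 μg/mL.
One interval later, Cmin,ss = Cmax,ss·e^(−kτ) ≈ 23.217 × 0.5946 ≈ 13.805 μg/mL.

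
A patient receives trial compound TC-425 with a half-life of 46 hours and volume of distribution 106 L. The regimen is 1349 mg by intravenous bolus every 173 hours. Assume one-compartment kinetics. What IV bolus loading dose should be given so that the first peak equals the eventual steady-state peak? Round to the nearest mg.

f = (1/2)^(173/46) ≈ 0.073768; accumulation ratio R = 1/(1−f) ≈ 1.07964.
Loading dose to hit Cmax,ss on first dose: D_load = D_maint·R ≈ 1349 × 1.07964 ≈ 1456.43 mg.

1456 mg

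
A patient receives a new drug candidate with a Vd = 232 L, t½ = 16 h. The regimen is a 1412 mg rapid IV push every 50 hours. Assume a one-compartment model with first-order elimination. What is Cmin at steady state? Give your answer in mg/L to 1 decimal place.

Over one 50-h interval, 50/16 ≈ 3.125 half-lives elapse, leaving f ≈ 0.1146 of each dose.
At steady state, accumulation factor R = 1/(1 − e^(−kτ)) ≈ 1.1294.
Single-dose peak C₀ = D/Vd = 1412/232 ≈ 6.086 mg/L.
Steady-state peak Cmax,ss = C₀·R ≈ 6.086 × 1.1294 ≈ 6.874 mg/L.
One interval later, Cmin,ss = Cmax,ss·e^(−kτ) ≈ 6.874 × 0.1146 ≈ 0.788 mg/L.

0.8 mg/L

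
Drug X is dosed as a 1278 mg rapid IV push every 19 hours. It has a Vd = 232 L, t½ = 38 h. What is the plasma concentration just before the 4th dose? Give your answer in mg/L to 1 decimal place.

f = (1/2)^(τ/t½) = (1/2)^(19/38) ≈ 0.7071.
C₀ = D/Vd = 1278/232 ≈ 5.509 mg/L.
Before the 4th dose, 3 doses have been given. Superposition: Cmin = C₀·(f + f² + … + f^3).
≈ 5.509 × (0.7071 + 0.5000 + 0.3535) ≈ 5.509 × 1.5606 ≈ 8.597 mg/L.

8.6 mg/L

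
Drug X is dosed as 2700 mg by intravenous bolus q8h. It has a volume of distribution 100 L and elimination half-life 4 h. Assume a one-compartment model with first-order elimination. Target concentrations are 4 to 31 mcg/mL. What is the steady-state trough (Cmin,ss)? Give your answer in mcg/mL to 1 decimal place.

The dosing interval is 2 half-lives, so f = 2^(−2) = 0.25.
Accumulation ratio R = 1/(1 − f) = 1/0.75 = 4/3.
Single-dose peak C₀ = D/Vd = 2700/100 = 27 mcg/mL.
Steady-state peak Cmax,ss = C₀·R = 27 × 4/3 ≈ 36.000 mcg/mL.
Steady-state trough Cmin,ss = Cmax,ss·f ≈ 36.000 × 0.25 ≈ 9.000 mcg/mL.
Trough 9.0 mcg/mL vs MEC 4 mcg/mL: adequate.

9.0 mcg/mL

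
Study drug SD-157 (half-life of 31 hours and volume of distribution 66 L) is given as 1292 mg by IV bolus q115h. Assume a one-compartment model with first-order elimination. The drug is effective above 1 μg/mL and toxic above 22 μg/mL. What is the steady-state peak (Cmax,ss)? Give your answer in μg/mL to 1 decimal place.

k = ln2/t½ = ln2/31 ≈ 0.022360 h⁻¹; fraction remaining f = e^(−kτ) = e^(−0.022360×115) ≈ 0.0764.
At steady state, accumulation factor R = 1/(1 − e^(−kτ)) ≈ 1.0827.
Each bolus raises the concentration by D/Vd = 1292/66 ≈ 19.576 μg/mL.
Cmax,ss = C₀/(1 − f) ≈ 19.576/0.9236 ≈ 21.195 μg/mL.
Peak 21.2 μg/mL vs MTC 22 μg/mL: below toxic threshold.

21.2 μg/mL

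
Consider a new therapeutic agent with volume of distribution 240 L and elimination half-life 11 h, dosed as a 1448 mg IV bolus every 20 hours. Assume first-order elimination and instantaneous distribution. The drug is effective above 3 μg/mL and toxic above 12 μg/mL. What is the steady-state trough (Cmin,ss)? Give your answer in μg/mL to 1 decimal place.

2.4 μg/mL

τ/t½ = 20/11 ≈ 1.8182, so fraction remaining f = (1/2)^(20/11) ≈ 0.2836.
Single-dose peak C₀ = D/Vd = 1448/240 ≈ 6.033 μg/mL.
Steady-state trough Cmin,ss = C₀·f/(1−f) ≈ 6.033 × 0.2836/0.7164 ≈ 2.388 μg/mL.
Trough 2.4 μg/mL vs MEC 3 μg/mL: subtherapeutic.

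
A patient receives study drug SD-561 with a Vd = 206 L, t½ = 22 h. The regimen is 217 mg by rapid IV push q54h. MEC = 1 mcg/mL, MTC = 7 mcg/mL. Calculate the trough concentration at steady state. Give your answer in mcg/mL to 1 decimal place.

Over one 54-h interval, 54/22 ≈ 2.4545 half-lives elapse, leaving f ≈ 0.1824 of each dose.
Each bolus raises the concentration by D/Vd = 217/206 ≈ 1.053 mcg/mL.
Steady-state trough Cmin,ss = C₀·f/(1−f) ≈ 1.053 × 0.1824/0.8176 ≈ 0.235 mcg/mL.
Trough 0.2 mcg/mL vs MEC 1 mcg/mL: subtherapeutic.

0.2 mcg/mL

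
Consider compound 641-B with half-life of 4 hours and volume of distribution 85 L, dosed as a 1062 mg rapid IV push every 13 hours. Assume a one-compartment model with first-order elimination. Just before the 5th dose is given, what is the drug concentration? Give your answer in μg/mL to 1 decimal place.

1.5 μg/mL

f = (1/2)^(τ/t½) = (1/2)^(13/4) ≈ 0.1051.
C₀ = D/Vd = 1062/85 ≈ 12.494 μg/mL.
Before the 5th dose, 4 doses have been given. Superposition: Cmin = C₀·(f + f² + … + f^4).
≈ 12.494 × (0.1051 + 0.0110 + 0.0012 + 0.0001) ≈ 12.494 × 0.1174 ≈ 1.467 μg/mL.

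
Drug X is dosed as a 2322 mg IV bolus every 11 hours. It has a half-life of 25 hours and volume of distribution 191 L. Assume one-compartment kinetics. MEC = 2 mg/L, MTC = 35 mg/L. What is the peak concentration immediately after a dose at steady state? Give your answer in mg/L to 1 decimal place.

46.2 mg/L

Over one 11-h interval, 11/25 ≈ 0.44 half-lives elapse, leaving f ≈ 0.7371 of each dose.
Accumulation ratio R = 1/(1 − f) ≈ 1/0.2629 ≈ 3.8037.
Single-dose peak C₀ = D/Vd = 2322/191 ≈ 12.157 mg/L.
Steady-state peak Cmax,ss = C₀·R ≈ 12.157 × 3.8037 ≈ 46.242 mg/L.
Peak 46.2 mg/L vs MTC 35 mg/L: exceeds toxic threshold.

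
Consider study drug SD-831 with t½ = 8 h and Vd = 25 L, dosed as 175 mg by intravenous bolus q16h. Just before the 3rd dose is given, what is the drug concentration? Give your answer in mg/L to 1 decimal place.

f = (1/2)^(τ/t½) = (1/2)^(16/8) ≈ 0.2500.
C₀ = D/Vd = 175/25 ≈ 7.000 mg/L.
Before the 3rd dose, 2 doses have been given. Superposition: Cmin = C₀·(f + f²).
≈ 7.000 × (0.2500 + 0.0625) ≈ 7.000 × 0.3125 ≈ 2.188 mg/L.

2.2 mg/L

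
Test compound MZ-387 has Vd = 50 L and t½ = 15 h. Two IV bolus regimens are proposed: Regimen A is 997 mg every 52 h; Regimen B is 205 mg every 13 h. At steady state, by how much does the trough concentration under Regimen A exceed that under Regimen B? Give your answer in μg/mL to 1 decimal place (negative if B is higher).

Regimen A: f = (1/2)^(52/15) ≈ 0.0905; Cmin,ss = (997/50)·f/(1−f) ≈ 1.984 μg/mL.
Regimen B: f = (1/2)^(13/15) ≈ 0.5484; Cmin,ss = (205/50)·f/(1−f) ≈ 4.979 μg/mL.
Difference ≈ 1.984 − 4.979 ≈ -2.995 μg/mL.

-3.0 μg/mL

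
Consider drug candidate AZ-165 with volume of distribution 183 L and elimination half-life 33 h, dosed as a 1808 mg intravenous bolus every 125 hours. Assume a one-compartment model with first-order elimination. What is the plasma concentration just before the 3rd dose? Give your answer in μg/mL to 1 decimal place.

0.8 μg/mL

f = (1/2)^(τ/t½) = (1/2)^(125/33) ≈ 0.0724.
C₀ = D/Vd = 1808/183 ≈ 9.880 μg/mL.
Before the 3rd dose, 2 doses have been given. Superposition: Cmin = C₀·(f + f²).
≈ 9.880 × (0.0724 + 0.0052) ≈ 9.880 × 0.0776 ≈ 0.767 μg/mL.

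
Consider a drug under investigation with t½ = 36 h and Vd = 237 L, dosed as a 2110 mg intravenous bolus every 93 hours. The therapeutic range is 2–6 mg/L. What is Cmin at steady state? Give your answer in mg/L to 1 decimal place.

1.8 mg/L

Over one 93-h interval, 93/36 ≈ 2.5833 half-lives elapse, leaving f ≈ 0.1669 of each dose.
Single-dose peak C₀ = D/Vd = 2110/237 ≈ 8.903 mg/L.
Steady-state trough Cmin,ss = C₀·f/(1−f) ≈ 8.903 × 0.1669/0.8331 ≈ 1.784 mg/L.
Trough 1.8 mg/L vs MEC 2 mg/L: subtherapeutic.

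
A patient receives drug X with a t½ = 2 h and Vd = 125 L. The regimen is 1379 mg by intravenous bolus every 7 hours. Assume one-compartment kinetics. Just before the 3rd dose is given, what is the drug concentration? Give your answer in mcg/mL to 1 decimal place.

1.1 mcg/mL

f = (1/2)^(τ/t½) = (1/2)^(7/2) ≈ 0.0884.
C₀ = D/Vd = 1379/125 ≈ 11.032 mcg/mL.
Before the 3rd dose, 2 doses have been given. Superposition: Cmin = C₀·(f + f²).
≈ 11.032 × (0.0884 + 0.0078) ≈ 11.032 × 0.0962 ≈ 1.061 mcg/mL.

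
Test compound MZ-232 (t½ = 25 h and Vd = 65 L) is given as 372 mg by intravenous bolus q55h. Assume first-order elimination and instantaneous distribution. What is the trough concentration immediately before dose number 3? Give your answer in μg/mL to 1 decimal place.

1.5 μg/mL

f = (1/2)^(τ/t½) = (1/2)^(55/25) ≈ 0.2176.
C₀ = D/Vd = 372/65 ≈ 5.723 μg/mL.
Before the 3rd dose, 2 doses have been given. Superposition: Cmin = C₀·(f + f²).
≈ 5.723 × (0.2176 + 0.0473) ≈ 5.723 × 0.2649 ≈ 1.516 μg/mL.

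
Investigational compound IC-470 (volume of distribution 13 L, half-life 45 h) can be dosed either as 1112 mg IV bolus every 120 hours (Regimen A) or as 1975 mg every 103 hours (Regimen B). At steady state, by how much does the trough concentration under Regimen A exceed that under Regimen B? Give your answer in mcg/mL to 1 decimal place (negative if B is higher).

Regimen A: f = (1/2)^(120/45) ≈ 0.1575; Cmin,ss = (1112/13)·f/(1−f) ≈ 15.991 mcg/mL.
Regimen B: f = (1/2)^(103/45) ≈ 0.2046; Cmin,ss = (1975/13)·f/(1−f) ≈ 39.079 mcg/mL.
Difference ≈ 15.991 − 39.079 ≈ -23.088 mcg/mL.

-23.1 mcg/mL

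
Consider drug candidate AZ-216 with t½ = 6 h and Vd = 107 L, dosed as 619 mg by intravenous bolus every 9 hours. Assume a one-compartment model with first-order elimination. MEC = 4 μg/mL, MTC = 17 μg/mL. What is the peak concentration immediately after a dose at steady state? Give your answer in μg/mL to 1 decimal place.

8.9 μg/mL

Over one 9-h interval, 9/6 ≈ 1.5 half-lives elapse, leaving f ≈ 0.3536 of each dose.
Accumulation ratio R = 1/(1 − f) ≈ 1/0.6464 ≈ 1.5470.
Single-dose peak C₀ = D/Vd = 619/107 ≈ 5.785 μg/mL.
Steady-state peak Cmax,ss = C₀·R ≈ 5.785 × 1.5470 ≈ 8.949 μg/mL.
Peak 8.9 μg/mL vs MTC 17 μg/mL: below toxic threshold.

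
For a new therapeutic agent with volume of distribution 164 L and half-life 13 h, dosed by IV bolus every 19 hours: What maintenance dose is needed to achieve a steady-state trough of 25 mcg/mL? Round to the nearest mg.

τ/t½ = 19/13 ≈ 1.4615, so f = (1/2)^(19/13) ≈ 0.363106.
Cmin,ss = (D/Vd)·f/(1−f), so D = Cmin,ss·Vd·(1−f)/f.
D = 25 × 164 × (1−f)/f ≈ 25 × 164 × 1.75402 ≈ 7191.48 mg.

7191 mg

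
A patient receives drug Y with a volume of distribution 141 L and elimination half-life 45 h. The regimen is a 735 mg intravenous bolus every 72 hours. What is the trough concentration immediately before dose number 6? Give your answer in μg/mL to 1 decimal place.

2.6 μg/mL

f = (1/2)^(τ/t½) = (1/2)^(72/45) ≈ 0.3299.
C₀ = D/Vd = 735/141 ≈ 5.213 μg/mL.
Before the 6th dose, 5 doses have been given. Superposition: Cmin = C₀·(f + f² + … + f^5).
≈ 5.213 × (0.3299 + 0.1088 + 0.0359 + 0.0118 + 0.0039) ≈ 5.213 × 0.4903 ≈ 2.556 μg/mL.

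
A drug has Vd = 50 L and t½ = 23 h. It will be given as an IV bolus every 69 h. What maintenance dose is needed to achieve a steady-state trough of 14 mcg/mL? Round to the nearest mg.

τ/t½ = 69/23 ≈ 3, so f = (1/2)^(69/23) ≈ 0.125000.
Cmin,ss = (D/Vd)·f/(1−f), so D = Cmin,ss·Vd·(1−f)/f.
D = 14 × 50 × (1−f)/f ≈ 14 × 50 × 7.00000 ≈ 4900.00 mg.

4900 mg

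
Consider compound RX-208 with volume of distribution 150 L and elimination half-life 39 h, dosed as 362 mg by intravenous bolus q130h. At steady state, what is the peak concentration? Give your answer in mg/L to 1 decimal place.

k = ln2/t½ = ln2/39 ≈ 0.017773 h⁻¹; fraction remaining f = e^(−kτ) = e^(−0.017773×130) ≈ 0.0992.
At steady state, accumulation factor R = 1/(1 − e^(−kτ)) ≈ 1.1101.
Each bolus raises the concentration by D/Vd = 362/150 ≈ 2.413 mg/L.
Steady-state peak Cmax,ss = C₀·R ≈ 2.413 × 1.1101 ≈ 2.679 mg/L.

2.7 mg/L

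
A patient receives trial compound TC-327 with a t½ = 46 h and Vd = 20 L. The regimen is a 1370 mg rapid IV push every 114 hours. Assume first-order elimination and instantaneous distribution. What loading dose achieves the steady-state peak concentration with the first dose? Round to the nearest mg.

f = (1/2)^(114/46) ≈ 0.179461; accumulation ratio R = 1/(1−f) ≈ 1.21871.
Loading dose to hit Cmax,ss on first dose: D_load = D_maint·R ≈ 1370 × 1.21871 ≈ 1669.63 mg.

1670 mg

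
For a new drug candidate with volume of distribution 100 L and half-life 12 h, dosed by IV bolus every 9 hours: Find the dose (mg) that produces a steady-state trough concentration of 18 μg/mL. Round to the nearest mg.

τ/t½ = 9/12 ≈ 0.75, so f = (1/2)^(9/12) ≈ 0.594604.
Cmin,ss = (D/Vd)·f/(1−f), so D = Cmin,ss·Vd·(1−f)/f.
D = 18 × 100 × (1−f)/f ≈ 18 × 100 × 0.68179 ≈ 1227.22 mg.

1227 mg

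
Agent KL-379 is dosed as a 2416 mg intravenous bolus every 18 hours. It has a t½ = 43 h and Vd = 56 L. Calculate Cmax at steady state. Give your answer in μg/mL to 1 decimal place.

171.3 μg/mL

τ/t½ = 18/43 ≈ 0.4186, so fraction remaining f = (1/2)^(18/43) ≈ 0.7481.
At steady state, accumulation factor R = 1/(1 − e^(−kτ)) ≈ 3.9698.
Single-dose peak C₀ = D/Vd = 2416/56 ≈ 43.143 μg/mL.
Steady-state peak Cmax,ss = C₀·R ≈ 43.143 × 3.9698 ≈ 171.269 μg/mL.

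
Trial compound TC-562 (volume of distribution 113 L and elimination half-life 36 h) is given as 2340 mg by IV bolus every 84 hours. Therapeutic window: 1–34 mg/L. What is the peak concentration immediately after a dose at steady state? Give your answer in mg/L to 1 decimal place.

k = ln2/t½ = ln2/36 ≈ 0.019254 h⁻¹; fraction remaining f = e^(−kτ) = e^(−0.019254×84) ≈ 0.1984.
At steady state, accumulation factor R = 1/(1 − e^(−kτ)) ≈ 1.2475.
Each bolus raises the concentration by D/Vd = 2340/113 ≈ 20.708 mg/L.
Steady-state peak Cmax,ss = C₀·R ≈ 20.708 × 1.2475 ≈ 25.833 mg/L.
Peak 25.8 mg/L vs MTC 34 mg/L: below toxic threshold.

25.8 mg/L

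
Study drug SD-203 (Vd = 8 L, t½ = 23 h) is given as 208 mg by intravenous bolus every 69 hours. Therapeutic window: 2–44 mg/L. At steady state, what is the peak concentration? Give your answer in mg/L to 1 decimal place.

τ = 69 h = 3 half-lives, so f = (1/2)^3 = 0.125.
Accumulation ratio R = 1/(1 − f) = 1/0.875 = 8/7.
Single-dose peak C₀ = D/Vd = 208/8 = 26 mg/L.
Steady-state peak Cmax,ss = C₀·R = 26 × 8/7 ≈ 29.714 mg/L.
Peak 29.7 mg/L vs MTC 44 mg/L: below toxic threshold.

29.7 mg/L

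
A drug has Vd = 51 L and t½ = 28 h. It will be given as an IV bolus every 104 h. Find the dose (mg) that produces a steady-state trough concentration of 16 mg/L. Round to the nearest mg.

τ/t½ = 104/28 ≈ 3.7143, so f = (1/2)^(104/28) ≈ 0.076188.
Cmin,ss = (D/Vd)·f/(1−f), so D = Cmin,ss·Vd·(1−f)/f.
D = 16 × 51 × (1−f)/f ≈ 16 × 51 × 12.12543 ≈ 9894.35 mg.

9894 mg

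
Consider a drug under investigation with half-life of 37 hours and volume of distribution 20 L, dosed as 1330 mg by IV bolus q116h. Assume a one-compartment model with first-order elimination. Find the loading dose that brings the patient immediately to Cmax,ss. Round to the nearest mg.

f = (1/2)^(116/37) ≈ 0.113823; accumulation ratio R = 1/(1−f) ≈ 1.12844.
Loading dose to hit Cmax,ss on first dose: D_load = D_maint·R ≈ 1330 × 1.12844 ≈ 1500.83 mg.

1501 mg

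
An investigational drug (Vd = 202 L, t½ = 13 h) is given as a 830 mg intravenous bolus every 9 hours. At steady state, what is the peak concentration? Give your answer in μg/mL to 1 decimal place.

10.8 μg/mL

τ/t½ = 9/13 ≈ 0.69231, so fraction remaining f = (1/2)^(9/13) ≈ 0.6189.
Accumulation ratio R = 1/(1 − f) ≈ 1/0.3811 ≈ 2.6240.
Single-dose peak C₀ = D/Vd = 830/202 ≈ 4.109 μg/mL.
Steady-state peak Cmax,ss = C₀·R ≈ 4.109 × 2.6240 ≈ 10.782 μg/mL.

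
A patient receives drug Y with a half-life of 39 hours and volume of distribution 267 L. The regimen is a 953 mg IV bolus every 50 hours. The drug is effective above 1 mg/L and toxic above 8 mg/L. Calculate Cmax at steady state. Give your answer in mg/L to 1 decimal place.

6.1 mg/L

k = ln2/t½ = ln2/39 ≈ 0.017773 h⁻¹; fraction remaining f = e^(−kτ) = e^(−0.017773×50) ≈ 0.4112.
Accumulation ratio R = 1/(1 − f) ≈ 1/0.5888 ≈ 1.6984.
Each bolus raises the concentration by D/Vd = 953/267 ≈ 3.569 mg/L.
Cmax,ss = C₀/(1 − f) ≈ 3.569/0.5888 ≈ 6.061 mg/L.
Peak 6.1 mg/L vs MTC 8 mg/L: below toxic threshold.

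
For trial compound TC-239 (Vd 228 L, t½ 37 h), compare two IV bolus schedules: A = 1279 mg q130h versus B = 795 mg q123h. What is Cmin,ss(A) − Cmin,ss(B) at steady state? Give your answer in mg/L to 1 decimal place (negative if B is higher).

0.2 mg/L

Regimen A: f = (1/2)^(130/37) ≈ 0.0876; Cmin,ss = (1279/228)·f/(1−f) ≈ 0.539 mg/L.
Regimen B: f = (1/2)^(123/37) ≈ 0.0998; Cmin,ss = (795/228)·f/(1−f) ≈ 0.387 mg/L.
Difference ≈ 0.539 − 0.387 ≈ 0.152 mg/L.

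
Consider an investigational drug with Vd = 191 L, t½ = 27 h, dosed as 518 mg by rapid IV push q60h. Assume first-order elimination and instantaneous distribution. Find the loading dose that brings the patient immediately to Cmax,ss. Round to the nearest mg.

f = (1/2)^(60/27) ≈ 0.214311; accumulation ratio R = 1/(1−f) ≈ 1.27277.
Loading dose to hit Cmax,ss on first dose: D_load = D_maint·R ≈ 518 × 1.27277 ≈ 659.29 mg.

659 mg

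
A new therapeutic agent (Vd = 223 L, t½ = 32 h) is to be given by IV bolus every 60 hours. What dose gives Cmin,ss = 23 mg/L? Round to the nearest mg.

τ/t½ = 60/32 ≈ 1.875, so f = (1/2)^(60/32) ≈ 0.272627.
Cmin,ss = (D/Vd)·f/(1−f), so D = Cmin,ss·Vd·(1−f)/f.
D = 23 × 223 × (1−f)/f ≈ 23 × 223 × 2.66802 ≈ 13684.27 mg.

13684 mg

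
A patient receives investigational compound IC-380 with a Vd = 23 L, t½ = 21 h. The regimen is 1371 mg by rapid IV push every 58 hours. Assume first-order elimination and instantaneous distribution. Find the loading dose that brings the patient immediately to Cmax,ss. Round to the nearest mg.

f = (1/2)^(58/21) ≈ 0.147429; accumulation ratio R = 1/(1−f) ≈ 1.17292.
Loading dose to hit Cmax,ss on first dose: D_load = D_maint·R ≈ 1371 × 1.17292 ≈ 1608.07 mg.

1608 mg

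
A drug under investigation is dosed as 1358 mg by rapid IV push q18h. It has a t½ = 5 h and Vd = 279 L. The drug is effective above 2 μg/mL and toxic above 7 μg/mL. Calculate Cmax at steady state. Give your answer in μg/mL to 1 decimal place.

k = ln2/t½ = ln2/5 ≈ 0.138629 h⁻¹; fraction remaining f = e^(−kτ) = e^(−0.138629×18) ≈ 0.0825.
At steady state, accumulation factor R = 1/(1 − e^(−kτ)) ≈ 1.0899.
Single-dose peak C₀ = D/Vd = 1358/279 ≈ 4.867 μg/mL.
Steady-state peak Cmax,ss = C₀·R ≈ 4.867 × 1.0899 ≈ 5.305 μg/mL.
Peak 5.3 μg/mL vs MTC 7 μg/mL: below toxic threshold.

5.3 μg/mL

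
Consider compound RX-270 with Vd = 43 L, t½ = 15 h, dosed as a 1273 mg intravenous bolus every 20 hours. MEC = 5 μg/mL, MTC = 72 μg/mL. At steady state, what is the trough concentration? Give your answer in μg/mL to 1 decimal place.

19.5 μg/mL

Over one 20-h interval, 20/15 ≈ 1.3333 half-lives elapse, leaving f ≈ 0.3969 of each dose.
At steady state, accumulation factor R = 1/(1 − e^(−kτ)) ≈ 1.6581.
Single-dose peak C₀ = D/Vd = 1273/43 ≈ 29.605 μg/mL.
Steady-state peak Cmax,ss = C₀·R ≈ 29.605 × 1.6581 ≈ 49.088 μg/mL.
Steady-state trough Cmin,ss = Cmax,ss·f ≈ 49.088 × 0.3969 ≈ 19.483 μg/mL.
Trough 19.5 μg/mL vs MEC 5 μg/mL: adequate.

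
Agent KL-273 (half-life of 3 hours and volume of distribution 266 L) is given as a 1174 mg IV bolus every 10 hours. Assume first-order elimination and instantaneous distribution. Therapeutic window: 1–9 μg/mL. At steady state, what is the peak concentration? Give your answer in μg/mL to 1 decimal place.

4.9 μg/mL

Over one 10-h interval, 10/3 ≈ 3.3333 half-lives elapse, leaving f ≈ 0.0992 of each dose.
At steady state, accumulation factor R = 1/(1 − e^(−kτ)) ≈ 1.1101.
Single-dose peak C₀ = D/Vd = 1174/266 ≈ 4.414 μg/mL.
Steady-state peak Cmax,ss = C₀·R ≈ 4.414 × 1.1101 ≈ 4.900 μg/mL.
Peak 4.9 μg/mL vs MTC 9 μg/mL: below toxic threshold.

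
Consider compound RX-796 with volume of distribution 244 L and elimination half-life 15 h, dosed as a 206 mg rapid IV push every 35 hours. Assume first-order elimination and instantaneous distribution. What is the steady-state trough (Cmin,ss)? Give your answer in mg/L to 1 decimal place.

Over one 35-h interval, 35/15 ≈ 2.3333 half-lives elapse, leaving f ≈ 0.1984 of each dose.
Single-dose peak C₀ = D/Vd = 206/244 ≈ 0.844 mg/L.
Steady-state trough Cmin,ss = C₀·f/(1−f) ≈ 0.844 × 0.1984/0.8016 ≈ 0.209 mg/L.

0.2 mg/L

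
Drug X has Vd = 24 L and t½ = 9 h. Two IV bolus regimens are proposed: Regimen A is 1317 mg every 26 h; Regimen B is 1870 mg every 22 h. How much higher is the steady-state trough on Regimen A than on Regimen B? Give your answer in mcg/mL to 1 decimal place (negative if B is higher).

-9.0 mcg/mL

Regimen A: f = (1/2)^(26/9) ≈ 0.1350; Cmin,ss = (1317/24)·f/(1−f) ≈ 8.564 mcg/mL.
Regimen B: f = (1/2)^(22/9) ≈ 0.1837; Cmin,ss = (1870/24)·f/(1−f) ≈ 17.534 mcg/mL.
Difference ≈ 8.564 − 17.534 ≈ -8.970 mcg/mL.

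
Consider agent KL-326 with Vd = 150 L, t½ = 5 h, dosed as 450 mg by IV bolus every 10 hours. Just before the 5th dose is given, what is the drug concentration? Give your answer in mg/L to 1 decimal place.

1.0 mg/L

f = (1/2)^(τ/t½) = (1/2)^(10/5) ≈ 0.2500.
C₀ = D/Vd = 450/150 ≈ 3.000 mg/L.
Before the 5th dose, 4 doses have been given. Superposition: Cmin = C₀·(f + f² + … + f^4).
≈ 3.000 × (0.2500 + 0.0625 + 0.0156 + 0.0039) ≈ 3.000 × 0.3320 ≈ 0.996 mg/L.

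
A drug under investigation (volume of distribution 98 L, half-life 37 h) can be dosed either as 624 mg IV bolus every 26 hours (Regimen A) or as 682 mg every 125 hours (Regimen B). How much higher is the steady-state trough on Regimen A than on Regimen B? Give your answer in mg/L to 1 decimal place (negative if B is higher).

Regimen A: f = (1/2)^(26/37) ≈ 0.6144; Cmin,ss = (624/98)·f/(1−f) ≈ 10.145 mg/L.
Regimen B: f = (1/2)^(125/37) ≈ 0.0962; Cmin,ss = (682/98)·f/(1−f) ≈ 0.741 mg/L.
Difference ≈ 10.145 − 0.741 ≈ 9.404 mg/L.

9.4 mg/L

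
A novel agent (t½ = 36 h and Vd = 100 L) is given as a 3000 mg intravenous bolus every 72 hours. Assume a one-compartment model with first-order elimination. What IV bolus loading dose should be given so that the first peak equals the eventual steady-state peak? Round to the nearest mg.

4000 mg

f = (1/2)^(72/36) ≈ 0.250000; accumulation ratio R = 1/(1−f) ≈ 1.33333.
Loading dose to hit Cmax,ss on first dose: D_load = D_maint·R ≈ 3000 × 1.33333 ≈ 3999.99 mg.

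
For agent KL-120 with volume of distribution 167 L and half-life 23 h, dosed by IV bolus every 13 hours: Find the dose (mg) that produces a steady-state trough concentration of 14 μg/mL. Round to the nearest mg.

1121 mg

τ/t½ = 13/23 ≈ 0.56522, so f = (1/2)^(13/23) ≈ 0.675854.
Cmin,ss = (D/Vd)·f/(1−f), so D = Cmin,ss·Vd·(1−f)/f.
D = 14 × 167 × (1−f)/f ≈ 14 × 167 × 0.47961 ≈ 1121.33 mg.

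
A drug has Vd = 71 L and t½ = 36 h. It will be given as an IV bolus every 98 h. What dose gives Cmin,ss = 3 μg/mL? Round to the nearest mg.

τ/t½ = 98/36 ≈ 2.7222, so f = (1/2)^(98/36) ≈ 0.151541.
Cmin,ss = (D/Vd)·f/(1−f), so D = Cmin,ss·Vd·(1−f)/f.
D = 3 × 71 × (1−f)/f ≈ 3 × 71 × 5.59887 ≈ 1192.56 mg.

1193 mg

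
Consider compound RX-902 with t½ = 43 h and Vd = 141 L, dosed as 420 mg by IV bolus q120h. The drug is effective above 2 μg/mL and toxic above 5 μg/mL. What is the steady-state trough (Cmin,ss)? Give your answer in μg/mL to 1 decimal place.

Over one 120-h interval, 120/43 ≈ 2.7907 half-lives elapse, leaving f ≈ 0.1445 of each dose.
Accumulation ratio R = 1/(1 − f) ≈ 1/0.8555 ≈ 1.1689.
Each bolus raises the concentration by D/Vd = 420/141 ≈ 2.979 μg/mL.
Steady-state peak Cmax,ss = C₀·R ≈ 2.979 × 1.1689 ≈ 3.482 μg/mL.
One interval later, Cmin,ss = Cmax,ss·e^(−kτ) ≈ 3.482 × 0.1445 ≈ 0.503 μg/mL.
Trough 0.5 μg/mL vs MEC 2 μg/mL: subtherapeutic.

0.5 μg/mL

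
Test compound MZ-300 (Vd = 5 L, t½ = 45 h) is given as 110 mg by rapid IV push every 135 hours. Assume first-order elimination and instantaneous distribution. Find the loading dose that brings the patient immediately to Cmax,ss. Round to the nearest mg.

f = (1/2)^(135/45) ≈ 0.125000; accumulation ratio R = 1/(1−f) ≈ 1.14286.
Loading dose to hit Cmax,ss on first dose: D_load = D_maint·R ≈ 110 × 1.14286 ≈ 125.71 mg.

126 mg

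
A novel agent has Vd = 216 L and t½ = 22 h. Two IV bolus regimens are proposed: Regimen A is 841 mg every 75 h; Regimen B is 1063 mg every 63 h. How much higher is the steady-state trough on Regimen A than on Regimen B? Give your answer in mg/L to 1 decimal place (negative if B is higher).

Regimen A: f = (1/2)^(75/22) ≈ 0.0941; Cmin,ss = (841/216)·f/(1−f) ≈ 0.404 mg/L.
Regimen B: f = (1/2)^(63/22) ≈ 0.1374; Cmin,ss = (1063/216)·f/(1−f) ≈ 0.784 mg/L.
Difference ≈ 0.404 − 0.784 ≈ -0.380 mg/L.

-0.4 mg/L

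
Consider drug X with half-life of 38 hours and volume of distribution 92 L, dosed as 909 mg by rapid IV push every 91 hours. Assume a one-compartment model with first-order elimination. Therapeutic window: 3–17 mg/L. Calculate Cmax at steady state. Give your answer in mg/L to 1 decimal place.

Over one 91-h interval, 91/38 ≈ 2.3947 half-lives elapse, leaving f ≈ 0.1902 of each dose.
At steady state, accumulation factor R = 1/(1 − e^(−kτ)) ≈ 1.2349.
Single-dose peak C₀ = D/Vd = 909/92 ≈ 9.880 mg/L.
Cmax,ss = C₀/(1 − f) ≈ 9.880/0.8098 ≈ 12.201 mg/L.
Peak 12.2 mg/L vs MTC 17 mg/L: below toxic threshold.

12.2 mg/L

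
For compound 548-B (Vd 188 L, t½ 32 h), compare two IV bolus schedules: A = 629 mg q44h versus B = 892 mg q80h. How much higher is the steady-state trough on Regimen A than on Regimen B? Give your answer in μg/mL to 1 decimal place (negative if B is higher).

Regimen A: f = (1/2)^(44/32) ≈ 0.3856; Cmin,ss = (629/188)·f/(1−f) ≈ 2.100 μg/mL.
Regimen B: f = (1/2)^(80/32) ≈ 0.1768; Cmin,ss = (892/188)·f/(1−f) ≈ 1.019 μg/mL.
Difference ≈ 2.100 − 1.019 ≈ 1.081 μg/mL.

1.1 μg/mL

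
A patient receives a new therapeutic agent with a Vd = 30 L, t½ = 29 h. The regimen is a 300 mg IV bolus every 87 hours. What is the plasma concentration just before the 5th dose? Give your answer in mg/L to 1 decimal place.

1.4 mg/L

f = (1/2)^(τ/t½) = (1/2)^(87/29) ≈ 0.1250.
C₀ = D/Vd = 300/30 ≈ 10.000 mg/L.
Before the 5th dose, 4 doses have been given. Superposition: Cmin = C₀·(f + f² + … + f^4).
≈ 10.000 × (0.1250 + 0.0156 + 0.0020 + 0.0002) ≈ 10.000 × 0.1428 ≈ 1.428 mg/L.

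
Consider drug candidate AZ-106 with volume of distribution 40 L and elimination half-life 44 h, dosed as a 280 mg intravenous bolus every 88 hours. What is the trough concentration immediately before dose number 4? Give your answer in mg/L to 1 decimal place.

2.3 mg/L

f = (1/2)^(τ/t½) = (1/2)^(88/44) ≈ 0.2500.
C₀ = D/Vd = 280/40 ≈ 7.000 mg/L.
Before the 4th dose, 3 doses have been given. Superposition: Cmin = C₀·(f + f² + … + f^3).
≈ 7.000 × (0.2500 + 0.0625 + 0.0156) ≈ 7.000 × 0.3281 ≈ 2.297 mg/L.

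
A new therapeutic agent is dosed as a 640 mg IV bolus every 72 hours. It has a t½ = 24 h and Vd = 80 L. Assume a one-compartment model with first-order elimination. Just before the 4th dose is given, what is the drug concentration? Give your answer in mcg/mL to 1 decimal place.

1.1 mcg/mL

f = (1/2)^(τ/t½) = (1/2)^(72/24) ≈ 0.1250.
C₀ = D/Vd = 640/80 ≈ 8.000 mcg/mL.
Before the 4th dose, 3 doses have been given. Superposition: Cmin = C₀·(f + f² + … + f^3).
≈ 8.000 × (0.1250 + 0.0156 + 0.0020) ≈ 8.000 × 0.1426 ≈ 1.141 mcg/mL.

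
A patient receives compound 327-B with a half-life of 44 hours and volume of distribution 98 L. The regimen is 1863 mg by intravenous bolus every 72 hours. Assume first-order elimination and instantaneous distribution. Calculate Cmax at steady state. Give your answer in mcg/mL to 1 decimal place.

τ/t½ = 72/44 ≈ 1.6364, so fraction remaining f = (1/2)^(72/44) ≈ 0.3217.
At steady state, accumulation factor R = 1/(1 − e^(−kτ)) ≈ 1.4743.
Single-dose peak C₀ = D/Vd = 1863/98 ≈ 19.010 mcg/mL.
Cmax,ss = C₀/(1 − f) ≈ 19.010/0.6783 ≈ 28.026 mcg/mL.

28.0 mcg/mL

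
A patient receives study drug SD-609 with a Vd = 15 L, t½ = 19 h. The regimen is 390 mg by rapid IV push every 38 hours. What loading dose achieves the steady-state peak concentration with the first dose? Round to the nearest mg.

f = (1/2)^(38/19) ≈ 0.250000; accumulation ratio R = 1/(1−f) ≈ 1.33333.
Loading dose to hit Cmax,ss on first dose: D_load = D_maint·R ≈ 390 × 1.33333 ≈ 520.00 mg.

520 mg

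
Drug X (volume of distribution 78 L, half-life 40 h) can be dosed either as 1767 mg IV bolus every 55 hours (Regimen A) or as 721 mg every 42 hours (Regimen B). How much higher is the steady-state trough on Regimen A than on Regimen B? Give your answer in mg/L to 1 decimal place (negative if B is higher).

5.6 mg/L

Regimen A: f = (1/2)^(55/40) ≈ 0.3856; Cmin,ss = (1767/78)·f/(1−f) ≈ 14.218 mg/L.
Regimen B: f = (1/2)^(42/40) ≈ 0.4830; Cmin,ss = (721/78)·f/(1−f) ≈ 8.636 mg/L.
Difference ≈ 14.218 − 8.636 ≈ 5.582 mg/L.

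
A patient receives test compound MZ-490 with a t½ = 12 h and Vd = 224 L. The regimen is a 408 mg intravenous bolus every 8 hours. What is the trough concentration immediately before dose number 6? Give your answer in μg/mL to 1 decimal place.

f = (1/2)^(τ/t½) = (1/2)^(8/12) ≈ 0.6300.
C₀ = D/Vd = 408/224 ≈ 1.821 μg/mL.
Before the 6th dose, 5 doses have been given. Superposition: Cmin = C₀·(f + f² + … + f^5).
≈ 1.821 × (0.6300 + 0.3969 + 0.2500 + 0.1575 + 0.0992) ≈ 1.821 × 1.5336 ≈ 2.793 μg/mL.

2.8 μg/mL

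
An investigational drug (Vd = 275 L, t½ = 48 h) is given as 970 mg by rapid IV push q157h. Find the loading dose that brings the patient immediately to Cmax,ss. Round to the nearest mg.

f = (1/2)^(157/48) ≈ 0.103605; accumulation ratio R = 1/(1−f) ≈ 1.11558.
Loading dose to hit Cmax,ss on first dose: D_load = D_maint·R ≈ 970 × 1.11558 ≈ 1082.11 mg.

1082 mg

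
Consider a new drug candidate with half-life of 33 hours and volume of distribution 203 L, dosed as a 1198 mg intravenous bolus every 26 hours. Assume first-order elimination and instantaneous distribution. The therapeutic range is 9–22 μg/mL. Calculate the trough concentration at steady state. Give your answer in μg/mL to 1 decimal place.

k = ln2/t½ = ln2/33 ≈ 0.021004 h⁻¹; fraction remaining f = e^(−kτ) = e^(−0.021004×26) ≈ 0.5792.
Accumulation ratio R = 1/(1 − f) ≈ 1/0.4208 ≈ 2.3764.
Each bolus raises the concentration by D/Vd = 1198/203 ≈ 5.901 μg/mL.
Cmax,ss = C₀/(1 − f) ≈ 5.901/0.4208 ≈ 14.023 μg/mL.
Steady-state trough Cmin,ss = Cmax,ss·f ≈ 14.023 × 0.5792 ≈ 8.122 μg/mL.
Trough 8.1 μg/mL vs MEC 9 μg/mL: subtherapeutic.

8.1 μg/mL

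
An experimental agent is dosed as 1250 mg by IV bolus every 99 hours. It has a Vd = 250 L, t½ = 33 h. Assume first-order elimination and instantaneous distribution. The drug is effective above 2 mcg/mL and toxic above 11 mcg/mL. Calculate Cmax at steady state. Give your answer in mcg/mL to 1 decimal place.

The dosing interval is 3 half-lives, so f = 2^(−3) = 0.125.
At steady state, R = 1/(1 − 0.125) = 8/7.
Single-dose peak C₀ = D/Vd = 1250/250 = 5 mcg/mL.
Steady-state peak Cmax,ss = C₀·R = 5 × 8/7 ≈ 5.714 mcg/mL.
Peak 5.7 mcg/mL vs MTC 11 mcg/mL: below toxic threshold.

5.7 mcg/mL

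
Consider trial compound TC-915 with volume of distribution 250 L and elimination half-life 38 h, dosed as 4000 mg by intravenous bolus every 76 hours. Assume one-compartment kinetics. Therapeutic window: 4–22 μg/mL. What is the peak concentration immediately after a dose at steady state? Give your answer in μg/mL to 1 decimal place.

The dosing interval is 2 half-lives, so f = 2^(−2) = 0.25.
At steady state, R = 1/(1 − 0.25) = 4/3.
Single-dose peak C₀ = D/Vd = 4000/250 = 16 μg/mL.
Steady-state peak Cmax,ss = C₀·R = 16 × 4/3 ≈ 21.333 μg/mL.
Peak 21.3 μg/mL vs MTC 22 μg/mL: below toxic threshold.

21.3 μg/mL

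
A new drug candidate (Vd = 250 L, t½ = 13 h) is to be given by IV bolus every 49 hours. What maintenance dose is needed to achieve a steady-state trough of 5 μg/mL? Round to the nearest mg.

15794 mg

τ/t½ = 49/13 ≈ 3.7692, so f = (1/2)^(49/13) ≈ 0.073341.
Cmin,ss = (D/Vd)·f/(1−f), so D = Cmin,ss·Vd·(1−f)/f.
D = 5 × 250 × (1−f)/f ≈ 5 × 250 × 12.63494 ≈ 15793.68 mg.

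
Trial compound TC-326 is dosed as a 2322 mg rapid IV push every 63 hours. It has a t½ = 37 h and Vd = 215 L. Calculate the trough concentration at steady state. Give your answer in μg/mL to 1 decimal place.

4.8 μg/mL

τ/t½ = 63/37 ≈ 1.7027, so fraction remaining f = (1/2)^(63/37) ≈ 0.3072.
At steady state, accumulation factor R = 1/(1 − e^(−kτ)) ≈ 1.4434.
Each bolus raises the concentration by D/Vd = 2322/215 ≈ 10.800 μg/mL.
Cmax,ss = C₀/(1 − f) ≈ 10.800/0.6928 ≈ 15.589 μg/mL.
Steady-state trough Cmin,ss = Cmax,ss·f ≈ 15.589 × 0.3072 ≈ 4.789 μg/mL.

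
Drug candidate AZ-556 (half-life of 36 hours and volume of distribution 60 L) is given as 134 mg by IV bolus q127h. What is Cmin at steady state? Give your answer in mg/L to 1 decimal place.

Over one 127-h interval, 127/36 ≈ 3.5278 half-lives elapse, leaving f ≈ 0.0867 of each dose.
At steady state, accumulation factor R = 1/(1 − e^(−kτ)) ≈ 1.0949.
Single-dose peak C₀ = D/Vd = 134/60 ≈ 2.233 mg/L.
Steady-state peak Cmax,ss = C₀·R ≈ 2.233 × 1.0949 ≈ 2.445 mg/L.
One interval later, Cmin,ss = Cmax,ss·e^(−kτ) ≈ 2.445 × 0.0867 ≈ 0.212 mg/L.

0.2 mg/L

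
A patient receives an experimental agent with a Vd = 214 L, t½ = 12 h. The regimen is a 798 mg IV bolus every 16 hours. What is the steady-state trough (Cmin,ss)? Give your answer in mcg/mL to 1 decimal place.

k = ln2/t½ = ln2/12 ≈ 0.057762 h⁻¹; fraction remaining f = e^(−kτ) = e^(−0.057762×16) ≈ 0.3969.
At steady state, accumulation factor R = 1/(1 − e^(−kτ)) ≈ 1.6581.
Single-dose peak C₀ = D/Vd = 798/214 ≈ 3.729 mcg/mL.
Steady-state peak Cmax,ss = C₀·R ≈ 3.729 × 1.6581 ≈ 6.183 mcg/mL.
One interval later, Cmin,ss = Cmax,ss·e^(−kτ) ≈ 6.183 × 0.3969 ≈ 2.454 mcg/mL.

2.5 mcg/mL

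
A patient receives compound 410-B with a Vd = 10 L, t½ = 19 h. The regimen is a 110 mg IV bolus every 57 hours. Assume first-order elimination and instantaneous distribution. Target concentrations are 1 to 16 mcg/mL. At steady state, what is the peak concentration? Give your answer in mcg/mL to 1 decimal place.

12.6 mcg/mL

The dosing interval is 3 half-lives, so f = 2^(−3) = 0.125.
At steady state, R = 1/(1 − 0.125) = 8/7.
Single-dose peak C₀ = D/Vd = 110/10 = 11 mcg/mL.
Steady-state peak Cmax,ss = C₀·R = 11 × 8/7 ≈ 12.571 mcg/mL.
Peak 12.6 mcg/mL vs MTC 16 mcg/mL: below toxic threshold.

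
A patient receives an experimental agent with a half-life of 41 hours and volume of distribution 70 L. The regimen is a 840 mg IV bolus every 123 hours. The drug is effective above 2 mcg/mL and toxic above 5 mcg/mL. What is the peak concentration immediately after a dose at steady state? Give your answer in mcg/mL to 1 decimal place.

τ = 123 h = 3 half-lives, so f = (1/2)^3 = 0.125.
Accumulation ratio R = 1/(1 − f) = 1/0.875 = 8/7.
Single-dose peak C₀ = D/Vd = 840/70 = 12 mcg/mL.
Steady-state peak Cmax,ss = C₀·R = 12 × 8/7 ≈ 13.714 mcg/mL.
Peak 13.7 mcg/mL vs MTC 5 mcg/mL: exceeds toxic threshold.

13.7 mcg/mL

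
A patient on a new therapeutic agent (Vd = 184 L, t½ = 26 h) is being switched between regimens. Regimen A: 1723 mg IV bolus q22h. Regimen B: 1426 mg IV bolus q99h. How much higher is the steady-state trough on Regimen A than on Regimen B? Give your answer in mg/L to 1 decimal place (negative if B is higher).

Regimen A: f = (1/2)^(22/26) ≈ 0.5563; Cmin,ss = (1723/184)·f/(1−f) ≈ 11.741 mg/L.
Regimen B: f = (1/2)^(99/26) ≈ 0.0714; Cmin,ss = (1426/184)·f/(1−f) ≈ 0.596 mg/L.
Difference ≈ 11.741 − 0.596 ≈ 11.145 mg/L.

11.1 mg/L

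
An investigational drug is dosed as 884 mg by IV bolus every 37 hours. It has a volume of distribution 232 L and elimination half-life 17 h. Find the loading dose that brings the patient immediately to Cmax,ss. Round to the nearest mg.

f = (1/2)^(37/17) ≈ 0.221216; accumulation ratio R = 1/(1−f) ≈ 1.28405.
Loading dose to hit Cmax,ss on first dose: D_load = D_maint·R ≈ 884 × 1.28405 ≈ 1135.10 mg.

1135 mg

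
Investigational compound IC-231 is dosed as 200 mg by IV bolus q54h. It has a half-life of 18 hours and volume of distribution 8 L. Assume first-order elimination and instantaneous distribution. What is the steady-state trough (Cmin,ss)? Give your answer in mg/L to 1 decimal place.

The dosing interval is 3 half-lives, so f = 2^(−3) = 0.125.
At steady state, R = 1/(1 − 0.125) = 8/7.
Single-dose peak C₀ = D/Vd = 200/8 = 25 mg/L.
Steady-state peak Cmax,ss = C₀·R = 25 × 8/7 ≈ 28.571 mg/L.
Steady-state trough Cmin,ss = Cmax,ss·f ≈ 28.571 × 0.125 ≈ 3.571 mg/L.

3.6 mg/L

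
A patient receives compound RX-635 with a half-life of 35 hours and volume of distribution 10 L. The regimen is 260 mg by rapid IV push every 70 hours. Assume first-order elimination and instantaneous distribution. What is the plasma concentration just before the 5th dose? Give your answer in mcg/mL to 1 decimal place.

f = (1/2)^(τ/t½) = (1/2)^(70/35) ≈ 0.2500.
C₀ = D/Vd = 260/10 ≈ 26.000 mcg/mL.
Before the 5th dose, 4 doses have been given. Superposition: Cmin = C₀·(f + f² + … + f^4).
≈ 26.000 × (0.2500 + 0.0625 + 0.0156 + 0.0039) ≈ 26.000 × 0.3320 ≈ 8.632 mcg/mL.

8.6 mcg/mL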